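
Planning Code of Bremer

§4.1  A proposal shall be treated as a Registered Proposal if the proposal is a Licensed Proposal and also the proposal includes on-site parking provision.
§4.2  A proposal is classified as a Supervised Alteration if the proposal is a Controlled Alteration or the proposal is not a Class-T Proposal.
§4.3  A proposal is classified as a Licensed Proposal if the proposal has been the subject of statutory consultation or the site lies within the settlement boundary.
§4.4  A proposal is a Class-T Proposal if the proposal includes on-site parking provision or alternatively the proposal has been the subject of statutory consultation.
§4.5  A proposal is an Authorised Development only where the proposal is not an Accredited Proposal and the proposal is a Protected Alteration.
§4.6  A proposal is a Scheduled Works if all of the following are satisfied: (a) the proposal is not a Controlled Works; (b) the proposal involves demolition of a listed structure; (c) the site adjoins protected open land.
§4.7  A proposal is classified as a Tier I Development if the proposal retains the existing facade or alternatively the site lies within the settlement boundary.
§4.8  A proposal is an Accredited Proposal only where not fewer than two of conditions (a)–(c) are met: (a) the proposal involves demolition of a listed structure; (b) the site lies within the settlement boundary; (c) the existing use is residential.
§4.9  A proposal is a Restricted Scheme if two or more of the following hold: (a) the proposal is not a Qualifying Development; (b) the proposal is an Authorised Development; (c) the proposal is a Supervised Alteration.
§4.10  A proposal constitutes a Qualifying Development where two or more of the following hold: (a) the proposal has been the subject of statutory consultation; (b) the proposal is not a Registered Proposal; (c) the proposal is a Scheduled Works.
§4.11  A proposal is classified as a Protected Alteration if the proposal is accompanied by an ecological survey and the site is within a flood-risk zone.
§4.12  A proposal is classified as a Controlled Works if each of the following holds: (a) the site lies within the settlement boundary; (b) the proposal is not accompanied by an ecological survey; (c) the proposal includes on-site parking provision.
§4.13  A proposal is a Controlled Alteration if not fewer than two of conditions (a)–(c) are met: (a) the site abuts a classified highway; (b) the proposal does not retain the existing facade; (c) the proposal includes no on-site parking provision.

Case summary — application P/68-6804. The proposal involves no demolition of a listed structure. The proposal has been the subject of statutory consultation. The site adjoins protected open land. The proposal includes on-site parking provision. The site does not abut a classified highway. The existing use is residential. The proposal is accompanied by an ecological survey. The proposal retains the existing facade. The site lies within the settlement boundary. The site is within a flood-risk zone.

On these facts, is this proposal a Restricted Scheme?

No

§4.3 — Licensed Proposal: [the proposal has been the subject of statutory consultation? yes] OR [the site lies within the settlement boundary? yes] → satisfied.
§4.1 — Registered Proposal: [Licensed Proposal (§4.3)? yes] AND [the proposal includes on-site parking provision? yes] → satisfied.
§4.12 — Controlled Works: [the site lies within the settlement boundary? yes] AND [the proposal is not accompanied by an ecological survey? no] AND [the proposal includes on-site parking provision? yes] → not satisfied.
§4.6 — Scheduled Works: [not a Controlled Works (§4.12)? yes] AND [the proposal involves demolition of a listed structure? no] AND [the site adjoins protected open land? yes] → not satisfied.
§4.10 — Qualifying Development: the proposal has been the subject of statutory consultation? yes; not a Registered Proposal (§4.1)? no; Scheduled Works (§4.6)? no — 1 of 3 hold (need ≥2) → not satisfied.
§4.8 — Accredited Proposal: the proposal involves demolition of a listed structure? no; the site lies within the settlement boundary? yes; the existing use is residential? yes — 2 of 3 hold (need ≥2) → satisfied.
§4.11 — Protected Alteration: [the proposal is accompanied by an ecological survey? yes] AND [the site is within a flood-risk zone? yes] → satisfied.
§4.5 — Authorised Development: [not an Accredited Proposal (§4.8)? no] AND [Protected Alteration (§4.11)? yes] → not satisfied.
§4.13 — Controlled Alteration: the site abuts a classified highway? no; the proposal does not retain the existing facade? no; the proposal includes no on-site parking provision? no — 0 of 3 hold (need ≥2) → not satisfied.
§4.4 — Class-T Proposal: [the proposal includes on-site parking provision? yes] OR [the proposal has been the subject of statutory consultation? yes] → satisfied.
§4.2 — Supervised Alteration: [Controlled Alteration (§4.13)? no] OR [not a Class-T Proposal (§4.4)? no] → not satisfied.
§4.9 — Restricted Scheme: not a Qualifying Development (§4.10)? yes; Authorised Development (§4.5)? no; Supervised Alteration (§4.2)? no — 1 of 3 hold (need ≥2) → not satisfied.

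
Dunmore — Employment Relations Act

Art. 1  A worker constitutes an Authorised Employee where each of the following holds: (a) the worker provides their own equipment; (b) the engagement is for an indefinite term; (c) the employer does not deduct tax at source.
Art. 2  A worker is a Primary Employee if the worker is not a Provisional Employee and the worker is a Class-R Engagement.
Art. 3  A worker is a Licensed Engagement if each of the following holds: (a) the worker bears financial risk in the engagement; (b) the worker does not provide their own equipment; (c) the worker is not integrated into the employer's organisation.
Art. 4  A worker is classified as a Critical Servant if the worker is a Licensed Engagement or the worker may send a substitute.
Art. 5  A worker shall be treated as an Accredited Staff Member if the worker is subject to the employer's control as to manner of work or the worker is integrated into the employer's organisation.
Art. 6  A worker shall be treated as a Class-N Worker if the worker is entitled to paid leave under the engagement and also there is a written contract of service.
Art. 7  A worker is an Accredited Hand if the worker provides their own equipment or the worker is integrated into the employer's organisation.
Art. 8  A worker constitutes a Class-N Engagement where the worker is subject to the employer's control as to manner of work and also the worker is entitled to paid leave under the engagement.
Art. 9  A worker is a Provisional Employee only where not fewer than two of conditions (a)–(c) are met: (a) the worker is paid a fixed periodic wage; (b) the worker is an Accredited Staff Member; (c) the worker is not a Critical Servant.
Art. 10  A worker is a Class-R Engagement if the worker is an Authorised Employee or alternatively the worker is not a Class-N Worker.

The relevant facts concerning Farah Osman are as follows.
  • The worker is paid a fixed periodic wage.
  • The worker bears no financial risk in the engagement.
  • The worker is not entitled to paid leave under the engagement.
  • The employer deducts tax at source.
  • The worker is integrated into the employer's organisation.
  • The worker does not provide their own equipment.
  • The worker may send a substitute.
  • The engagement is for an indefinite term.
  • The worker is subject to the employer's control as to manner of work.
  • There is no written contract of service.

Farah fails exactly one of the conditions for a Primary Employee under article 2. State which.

Under article 5: the worker is subject to the employer's control as to manner of work? yes; or the worker is integrated into the employer's organisation? yes. So the worker is an Accredited Staff Member.
Under article 3: the worker bears financial risk in the engagement? no; and the worker does not provide their own equipment? yes; and the worker is not integrated into the employer's organisation? no. So the worker is not a Licensed Engagement.
Under article 4: Licensed Engagement (article 3)? no; or the worker may send a substitute? yes. So the worker is a Critical Servant.
Under article 9: the worker is paid a fixed periodic wage? yes; Accredited Staff Member (article 5)? yes; not a Critical Servant (article 4)? no — 2 of 3 hold (need ≥2) → satisfied.
Under article 1: the worker provides their own equipment? no; and the engagement is for an indefinite term? yes; and the employer does not deduct tax at source? no. So the worker is not an Authorised Employee.
Under article 6: the worker is entitled to paid leave under the engagement? no; and there is a written contract of service? no. So the worker is not a Class-N Worker.
Under article 10: Authorised Employee (article 1)? no; or not a Class-N Worker (article 6)? yes. So the worker is a Class-R Engagement.
Under article 2: not a Provisional Employee (article 9)? no; and Class-R Engagement (article 10)? yes. So the worker is not a Primary Employee.

Provisional Employee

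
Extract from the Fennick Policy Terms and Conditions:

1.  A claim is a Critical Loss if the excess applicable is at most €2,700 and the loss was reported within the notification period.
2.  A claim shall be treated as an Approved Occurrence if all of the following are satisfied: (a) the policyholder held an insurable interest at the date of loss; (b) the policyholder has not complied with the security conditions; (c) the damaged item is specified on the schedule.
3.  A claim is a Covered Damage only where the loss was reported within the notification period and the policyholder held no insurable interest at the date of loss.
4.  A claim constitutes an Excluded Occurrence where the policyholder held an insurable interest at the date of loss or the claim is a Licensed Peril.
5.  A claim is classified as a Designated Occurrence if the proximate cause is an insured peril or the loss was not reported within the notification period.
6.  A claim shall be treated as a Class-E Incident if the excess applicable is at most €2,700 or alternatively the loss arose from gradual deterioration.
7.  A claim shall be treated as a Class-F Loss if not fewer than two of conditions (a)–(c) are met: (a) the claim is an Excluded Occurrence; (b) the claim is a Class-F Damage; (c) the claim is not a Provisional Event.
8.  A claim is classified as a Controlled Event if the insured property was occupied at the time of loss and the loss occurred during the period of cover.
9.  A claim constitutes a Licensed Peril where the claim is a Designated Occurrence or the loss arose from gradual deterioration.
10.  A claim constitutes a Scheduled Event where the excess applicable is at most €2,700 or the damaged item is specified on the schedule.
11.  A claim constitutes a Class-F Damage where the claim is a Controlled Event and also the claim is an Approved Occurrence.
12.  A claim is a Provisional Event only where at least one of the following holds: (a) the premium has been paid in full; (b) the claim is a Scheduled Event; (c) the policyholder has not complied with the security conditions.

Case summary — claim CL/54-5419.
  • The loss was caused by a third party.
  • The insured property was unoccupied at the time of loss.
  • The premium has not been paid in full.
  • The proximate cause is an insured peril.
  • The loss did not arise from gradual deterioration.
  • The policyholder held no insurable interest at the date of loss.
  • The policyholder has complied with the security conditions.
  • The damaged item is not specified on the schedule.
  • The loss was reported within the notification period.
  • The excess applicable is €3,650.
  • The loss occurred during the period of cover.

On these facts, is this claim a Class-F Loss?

Yes

Under paragraph 5: the proximate cause is an insured peril? yes; or the loss was not reported within the notification period? no. So the claim is a Designated Occurrence.
Under paragraph 9: Designated Occurrence (paragraph 5)? yes; or the loss arose from gradual deterioration? no. So the claim is a Licensed Peril.
Under paragraph 4: the policyholder held an insurable interest at the date of loss? no; or Licensed Peril (paragraph 9)? yes. So the claim is an Excluded Occurrence.
Under paragraph 8: the insured property was occupied at the time of loss? no; and the loss occurred during the period of cover? yes. So the claim is not a Controlled Event.
Under paragraph 2: the policyholder held an insurable interest at the date of loss? no; and the policyholder has not complied with the security conditions? no; and the damaged item is specified on the schedule? no. So the claim is not an Approved Occurrence.
Under paragraph 11: Controlled Event (paragraph 8)? no; and Approved Occurrence (paragraph 2)? no. So the claim is not a Class-F Damage.
Under paragraph 10: excess applicable: €3,650 ≤ €2,700? no; or the damaged item is specified on the schedule? no. So the claim is not a Scheduled Event.
Under paragraph 12: the premium has been paid in full? no; or Scheduled Event (paragraph 10)? no; or the policyholder has not complied with the security conditions? no. So the claim is not a Provisional Event.
Under paragraph 7: Excluded Occurrence (paragraph 4)? yes; Class-F Damage (paragraph 11)? no; not a Provisional Event (paragraph 12)? yes — 2 of 3 hold (need ≥2) → satisfied.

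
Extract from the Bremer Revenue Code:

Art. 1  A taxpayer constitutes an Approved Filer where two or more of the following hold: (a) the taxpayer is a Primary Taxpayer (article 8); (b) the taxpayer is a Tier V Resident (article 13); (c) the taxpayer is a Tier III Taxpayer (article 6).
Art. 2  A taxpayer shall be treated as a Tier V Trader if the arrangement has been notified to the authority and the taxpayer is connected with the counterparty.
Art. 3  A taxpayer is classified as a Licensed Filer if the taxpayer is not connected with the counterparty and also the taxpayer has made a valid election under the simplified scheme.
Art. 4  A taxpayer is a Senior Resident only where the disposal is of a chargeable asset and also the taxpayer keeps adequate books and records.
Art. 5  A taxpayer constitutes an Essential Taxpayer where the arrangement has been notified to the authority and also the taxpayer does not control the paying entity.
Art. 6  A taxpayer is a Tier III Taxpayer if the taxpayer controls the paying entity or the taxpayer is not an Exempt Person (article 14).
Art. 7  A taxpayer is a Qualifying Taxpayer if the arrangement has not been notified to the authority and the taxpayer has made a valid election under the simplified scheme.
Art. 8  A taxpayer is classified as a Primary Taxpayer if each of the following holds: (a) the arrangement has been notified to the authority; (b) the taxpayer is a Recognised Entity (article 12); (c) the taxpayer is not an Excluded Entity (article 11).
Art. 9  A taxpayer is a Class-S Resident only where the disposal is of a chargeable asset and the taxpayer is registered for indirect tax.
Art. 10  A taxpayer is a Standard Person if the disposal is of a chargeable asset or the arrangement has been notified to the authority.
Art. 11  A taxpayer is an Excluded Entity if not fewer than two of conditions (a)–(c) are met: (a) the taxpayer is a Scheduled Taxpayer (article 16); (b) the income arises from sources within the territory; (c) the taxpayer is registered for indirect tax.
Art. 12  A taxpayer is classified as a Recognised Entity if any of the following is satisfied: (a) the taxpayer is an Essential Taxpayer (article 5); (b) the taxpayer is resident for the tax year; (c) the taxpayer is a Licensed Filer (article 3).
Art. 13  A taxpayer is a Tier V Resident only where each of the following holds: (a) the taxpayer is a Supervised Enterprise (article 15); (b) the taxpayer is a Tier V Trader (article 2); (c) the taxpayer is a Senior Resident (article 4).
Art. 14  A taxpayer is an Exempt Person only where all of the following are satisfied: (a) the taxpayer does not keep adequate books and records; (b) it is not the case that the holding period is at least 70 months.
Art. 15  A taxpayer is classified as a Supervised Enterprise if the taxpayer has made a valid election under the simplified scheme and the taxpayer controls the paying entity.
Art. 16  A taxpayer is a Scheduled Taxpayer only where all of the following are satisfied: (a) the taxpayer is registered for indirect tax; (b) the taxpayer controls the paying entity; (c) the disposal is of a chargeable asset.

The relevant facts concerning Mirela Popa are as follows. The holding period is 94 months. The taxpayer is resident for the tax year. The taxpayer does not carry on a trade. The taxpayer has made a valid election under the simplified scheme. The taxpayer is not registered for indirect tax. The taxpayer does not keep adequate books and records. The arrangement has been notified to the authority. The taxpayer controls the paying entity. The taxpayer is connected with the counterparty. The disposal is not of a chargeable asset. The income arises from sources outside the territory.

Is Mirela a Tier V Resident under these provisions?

article 15 — Supervised Enterprise: [the taxpayer has made a valid election under the simplified scheme? yes] AND [the taxpayer controls the paying entity? yes] → satisfied.
article 2 — Tier V Trader: [the arrangement has been notified to the authority? yes] AND [the taxpayer is connected with the counterparty? yes] → satisfied.
article 4 — Senior Resident: [the disposal is of a chargeable asset? no] AND [the taxpayer keeps adequate books and records? no] → not satisfied.
article 13 — Tier V Resident: [Supervised Enterprise (article 15)? yes] AND [Tier V Trader (article 2)? yes] AND [Senior Resident (article 4)? no] → not satisfied.

No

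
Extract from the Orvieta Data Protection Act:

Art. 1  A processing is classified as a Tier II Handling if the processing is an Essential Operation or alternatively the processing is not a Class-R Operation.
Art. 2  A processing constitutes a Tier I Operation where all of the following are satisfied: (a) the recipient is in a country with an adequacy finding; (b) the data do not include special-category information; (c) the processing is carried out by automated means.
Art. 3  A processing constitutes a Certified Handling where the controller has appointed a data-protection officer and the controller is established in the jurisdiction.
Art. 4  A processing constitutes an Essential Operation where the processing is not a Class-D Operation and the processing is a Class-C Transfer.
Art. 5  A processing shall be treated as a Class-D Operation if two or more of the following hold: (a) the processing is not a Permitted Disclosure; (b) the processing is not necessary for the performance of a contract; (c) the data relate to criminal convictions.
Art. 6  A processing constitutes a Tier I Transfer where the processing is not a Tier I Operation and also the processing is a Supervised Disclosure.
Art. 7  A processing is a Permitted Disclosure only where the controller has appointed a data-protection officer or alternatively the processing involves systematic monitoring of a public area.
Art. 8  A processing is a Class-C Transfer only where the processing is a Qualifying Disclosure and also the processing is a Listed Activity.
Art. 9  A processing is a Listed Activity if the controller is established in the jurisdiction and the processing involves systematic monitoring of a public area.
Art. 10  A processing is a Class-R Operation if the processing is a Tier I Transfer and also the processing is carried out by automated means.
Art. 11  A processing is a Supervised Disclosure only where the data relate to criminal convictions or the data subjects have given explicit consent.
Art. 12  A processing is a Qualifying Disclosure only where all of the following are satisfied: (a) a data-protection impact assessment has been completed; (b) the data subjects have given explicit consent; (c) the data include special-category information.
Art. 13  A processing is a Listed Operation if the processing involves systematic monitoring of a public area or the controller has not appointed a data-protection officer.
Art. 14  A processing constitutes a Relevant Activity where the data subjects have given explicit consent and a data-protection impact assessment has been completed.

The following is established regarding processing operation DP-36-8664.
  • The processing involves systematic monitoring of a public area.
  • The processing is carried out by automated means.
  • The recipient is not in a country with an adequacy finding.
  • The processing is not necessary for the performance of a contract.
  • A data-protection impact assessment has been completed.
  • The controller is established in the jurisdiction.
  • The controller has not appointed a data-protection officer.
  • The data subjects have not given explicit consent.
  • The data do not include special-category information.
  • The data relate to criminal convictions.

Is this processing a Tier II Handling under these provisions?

article 7 — Permitted Disclosure: [the controller has appointed a data-protection officer? no] OR [the processing involves systematic monitoring of a public area? yes] → satisfied.
article 5 — Class-D Operation: not a Permitted Disclosure (article 7)? no; the processing is not necessary for the performance of a contract? yes; the data relate to criminal convictions? yes — 2 of 3 hold (need ≥2) → satisfied.
article 12 — Qualifying Disclosure: [a data-protection impact assessment has been completed? yes] AND [the data subjects have given explicit consent? no] AND [the data include special-category information? no] → not satisfied.
article 9 — Listed Activity: [the controller is established in the jurisdiction? yes] AND [the processing involves systematic monitoring of a public area? yes] → satisfied.
article 8 — Class-C Transfer: [Qualifying Disclosure (article 12)? no] AND [Listed Activity (article 9)? yes] → not satisfied.
article 4 — Essential Operation: [not a Class-D Operation (article 5)? no] AND [Class-C Transfer (article 8)? no] → not satisfied.
article 2 — Tier I Operation: [the recipient is in a country with an adequacy finding? no] AND [the data do not include special-category information? yes] AND [the processing is carried out by automated means? yes] → not satisfied.
article 11 — Supervised Disclosure: [the data relate to criminal convictions? yes] OR [the data subjects have given explicit consent? no] → satisfied.
article 6 — Tier I Transfer: [not a Tier I Operation (article 2)? yes] AND [Supervised Disclosure (article 11)? yes] → satisfied.
article 10 — Class-R Operation: [Tier I Transfer (article 6)? yes] AND [the processing is carried out by automated means? yes] → satisfied.
article 1 — Tier II Handling: [Essential Operation (article 4)? no] OR [not a Class-R Operation (article 10)? no] → not satisfied.

No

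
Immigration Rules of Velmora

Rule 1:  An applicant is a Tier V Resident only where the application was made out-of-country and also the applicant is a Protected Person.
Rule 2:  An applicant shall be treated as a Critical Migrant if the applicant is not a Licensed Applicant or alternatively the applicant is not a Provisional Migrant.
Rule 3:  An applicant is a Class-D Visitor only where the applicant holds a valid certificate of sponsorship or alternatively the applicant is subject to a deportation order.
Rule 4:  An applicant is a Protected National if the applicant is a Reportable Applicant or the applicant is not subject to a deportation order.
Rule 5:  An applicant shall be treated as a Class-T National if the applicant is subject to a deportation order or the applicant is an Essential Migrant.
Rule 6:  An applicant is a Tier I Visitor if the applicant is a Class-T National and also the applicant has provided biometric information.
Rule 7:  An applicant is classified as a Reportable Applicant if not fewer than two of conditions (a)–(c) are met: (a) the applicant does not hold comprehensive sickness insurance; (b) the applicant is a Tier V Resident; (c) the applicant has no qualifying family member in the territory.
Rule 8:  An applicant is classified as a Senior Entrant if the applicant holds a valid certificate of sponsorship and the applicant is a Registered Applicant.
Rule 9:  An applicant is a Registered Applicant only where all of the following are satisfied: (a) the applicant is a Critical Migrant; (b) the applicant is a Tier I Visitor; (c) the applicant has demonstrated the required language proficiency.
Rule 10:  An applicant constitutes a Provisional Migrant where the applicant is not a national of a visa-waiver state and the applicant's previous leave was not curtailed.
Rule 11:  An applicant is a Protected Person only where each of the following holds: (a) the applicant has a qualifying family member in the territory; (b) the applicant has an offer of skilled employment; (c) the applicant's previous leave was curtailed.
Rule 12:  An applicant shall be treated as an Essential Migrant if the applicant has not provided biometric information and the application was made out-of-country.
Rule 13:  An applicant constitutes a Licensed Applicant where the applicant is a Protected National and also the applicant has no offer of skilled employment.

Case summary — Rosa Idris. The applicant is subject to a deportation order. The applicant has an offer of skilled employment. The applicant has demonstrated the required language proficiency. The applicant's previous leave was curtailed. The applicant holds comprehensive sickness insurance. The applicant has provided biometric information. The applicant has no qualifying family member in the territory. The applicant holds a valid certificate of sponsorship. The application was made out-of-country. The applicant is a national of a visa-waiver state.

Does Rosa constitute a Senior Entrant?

Under rule 11: the applicant has a qualifying family member in the territory? no; and the applicant has an offer of skilled employment? yes; and the applicant's previous leave was curtailed? yes. So the applicant is not a Protected Person.
Under rule 1: the application was made out-of-country? yes; and Protected Person (rule 11)? no. So the applicant is not a Tier V Resident.
Under rule 7: the applicant does not hold comprehensive sickness insurance? no; Tier V Resident (rule 1)? no; the applicant has no qualifying family member in the territory? yes — 1 of 3 hold (need ≥2) → not satisfied.
Under rule 4: Reportable Applicant (rule 7)? no; or the applicant is not subject to a deportation order? no. So the applicant is not a Protected National.
Under rule 13: Protected National (rule 4)? no; and the applicant has no offer of skilled employment? no. So the applicant is not a Licensed Applicant.
Under rule 10: the applicant is not a national of a visa-waiver state? no; and the applicant's previous leave was not curtailed? no. So the applicant is not a Provisional Migrant.
Under rule 2: not a Licensed Applicant (rule 13)? yes; or not a Provisional Migrant (rule 10)? yes. So the applicant is a Critical Migrant.
Under rule 12: the applicant has not provided biometric information? no; and the application was made out-of-country? yes. So the applicant is not an Essential Migrant.
Under rule 5: the applicant is subject to a deportation order? yes; or Essential Migrant (rule 12)? no. So the applicant is a Class-T National.
Under rule 6: Class-T National (rule 5)? yes; and the applicant has provided biometric information? yes. So the applicant is a Tier I Visitor.
Under rule 9: Critical Migrant (rule 2)? yes; and Tier I Visitor (rule 6)? yes; and the applicant has demonstrated the required language proficiency? yes. So the applicant is a Registered Applicant.
Under rule 8: the applicant holds a valid certificate of sponsorship? yes; and Registered Applicant (rule 9)? yes. So the applicant is a Senior Entrant.

Yes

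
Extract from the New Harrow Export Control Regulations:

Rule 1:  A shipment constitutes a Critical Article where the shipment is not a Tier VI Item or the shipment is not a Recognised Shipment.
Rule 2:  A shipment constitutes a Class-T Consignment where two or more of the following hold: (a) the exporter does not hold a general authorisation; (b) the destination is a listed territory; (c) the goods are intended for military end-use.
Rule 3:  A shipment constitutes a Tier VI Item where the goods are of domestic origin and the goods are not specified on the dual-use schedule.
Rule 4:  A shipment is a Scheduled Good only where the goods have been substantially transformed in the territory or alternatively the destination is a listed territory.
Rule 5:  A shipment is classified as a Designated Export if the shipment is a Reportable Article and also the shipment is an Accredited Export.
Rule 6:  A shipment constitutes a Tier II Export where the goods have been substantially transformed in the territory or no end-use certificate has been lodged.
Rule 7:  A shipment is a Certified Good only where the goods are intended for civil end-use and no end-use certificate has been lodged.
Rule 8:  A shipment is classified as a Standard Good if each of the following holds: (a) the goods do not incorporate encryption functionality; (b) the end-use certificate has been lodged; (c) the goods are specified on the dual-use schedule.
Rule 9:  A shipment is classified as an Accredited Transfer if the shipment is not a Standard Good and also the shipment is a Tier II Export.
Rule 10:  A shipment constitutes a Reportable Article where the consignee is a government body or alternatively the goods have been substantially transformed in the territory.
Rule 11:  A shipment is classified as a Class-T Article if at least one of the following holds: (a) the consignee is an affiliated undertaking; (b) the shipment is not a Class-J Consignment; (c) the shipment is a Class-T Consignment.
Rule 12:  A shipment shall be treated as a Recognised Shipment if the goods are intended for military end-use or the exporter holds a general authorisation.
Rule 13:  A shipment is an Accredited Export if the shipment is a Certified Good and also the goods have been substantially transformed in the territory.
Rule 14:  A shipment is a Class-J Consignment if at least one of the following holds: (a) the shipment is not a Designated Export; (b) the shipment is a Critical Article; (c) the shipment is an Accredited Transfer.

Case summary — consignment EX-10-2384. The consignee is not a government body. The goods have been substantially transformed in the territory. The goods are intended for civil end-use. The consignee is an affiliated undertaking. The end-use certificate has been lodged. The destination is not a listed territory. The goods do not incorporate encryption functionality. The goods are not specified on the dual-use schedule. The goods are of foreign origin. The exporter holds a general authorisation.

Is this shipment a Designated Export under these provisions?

No

rule 10 — Reportable Article: [the consignee is a government body? no] OR [the goods have been substantially transformed in the territory? yes] → satisfied.
rule 7 — Certified Good: [the goods are intended for civil end-use? yes] AND [no end-use certificate has been lodged? no] → not satisfied.
rule 13 — Accredited Export: [Certified Good (rule 7)? no] AND [the goods have been substantially transformed in the territory? yes] → not satisfied.
rule 5 — Designated Export: [Reportable Article (rule 10)? yes] AND [Accredited Export (rule 13)? no] → not satisfied.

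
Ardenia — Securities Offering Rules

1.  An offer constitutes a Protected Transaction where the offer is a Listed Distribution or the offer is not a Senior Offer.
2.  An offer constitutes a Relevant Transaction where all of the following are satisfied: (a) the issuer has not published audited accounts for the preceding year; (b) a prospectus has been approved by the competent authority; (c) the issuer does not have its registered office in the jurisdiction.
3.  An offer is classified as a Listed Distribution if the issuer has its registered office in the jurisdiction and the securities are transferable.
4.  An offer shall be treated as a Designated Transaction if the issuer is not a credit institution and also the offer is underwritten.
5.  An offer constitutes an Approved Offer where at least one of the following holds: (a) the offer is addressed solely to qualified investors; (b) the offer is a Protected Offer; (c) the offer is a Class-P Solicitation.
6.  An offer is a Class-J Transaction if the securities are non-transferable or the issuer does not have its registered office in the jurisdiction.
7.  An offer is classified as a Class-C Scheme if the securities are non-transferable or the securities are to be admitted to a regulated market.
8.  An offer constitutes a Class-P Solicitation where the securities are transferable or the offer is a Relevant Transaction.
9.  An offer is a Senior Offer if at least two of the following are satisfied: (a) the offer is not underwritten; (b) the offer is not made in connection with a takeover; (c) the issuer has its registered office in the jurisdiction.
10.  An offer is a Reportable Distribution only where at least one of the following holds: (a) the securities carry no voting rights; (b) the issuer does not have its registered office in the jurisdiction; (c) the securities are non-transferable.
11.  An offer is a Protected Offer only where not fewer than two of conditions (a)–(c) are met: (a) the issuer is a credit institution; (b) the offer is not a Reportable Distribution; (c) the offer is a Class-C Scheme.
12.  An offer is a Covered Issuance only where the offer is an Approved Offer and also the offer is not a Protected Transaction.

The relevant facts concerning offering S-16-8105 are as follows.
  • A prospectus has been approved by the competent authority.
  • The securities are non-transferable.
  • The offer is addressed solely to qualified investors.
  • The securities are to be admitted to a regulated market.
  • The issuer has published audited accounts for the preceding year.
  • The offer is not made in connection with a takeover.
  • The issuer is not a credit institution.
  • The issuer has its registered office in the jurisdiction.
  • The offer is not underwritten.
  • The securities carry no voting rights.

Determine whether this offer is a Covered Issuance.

Yes

paragraph 10 — Reportable Distribution: [the securities carry no voting rights? yes] OR [the issuer does not have its registered office in the jurisdiction? no] OR [the securities are non-transferable? yes] → satisfied.
paragraph 7 — Class-C Scheme: [the securities are non-transferable? yes] OR [the securities are to be admitted to a regulated market? yes] → satisfied.
paragraph 11 — Protected Offer: the issuer is a credit institution? no; not a Reportable Distribution (paragraph 10)? no; Class-C Scheme (paragraph 7)? yes — 1 of 3 hold (need ≥2) → not satisfied.
paragraph 2 — Relevant Transaction: [the issuer has not published audited accounts for the preceding year? no] AND [a prospectus has been approved by the competent authority? yes] AND [the issuer does not have its registered office in the jurisdiction? no] → not satisfied.
paragraph 8 — Class-P Solicitation: [the securities are transferable? no] OR [Relevant Transaction (paragraph 2)? no] → not satisfied.
paragraph 5 — Approved Offer: [the offer is addressed solely to qualified investors? yes] OR [Protected Offer (paragraph 11)? no] OR [Class-P Solicitation (paragraph 8)? no] → satisfied.
paragraph 3 — Listed Distribution: [the issuer has its registered office in the jurisdiction? yes] AND [the securities are transferable? no] → not satisfied.
paragraph 9 — Senior Offer: the offer is not underwritten? yes; the offer is not made in connection with a takeover? yes; the issuer has its registered office in the jurisdiction? yes — 3 of 3 hold (need ≥2) → satisfied.
paragraph 1 — Protected Transaction: [Listed Distribution (paragraph 3)? no] OR [not a Senior Offer (paragraph 9)? no] → not satisfied.
paragraph 12 — Covered Issuance: [Approved Offer (paragraph 5)? yes] AND [not a Protected Transaction (paragraph 1)? yes] → satisfied.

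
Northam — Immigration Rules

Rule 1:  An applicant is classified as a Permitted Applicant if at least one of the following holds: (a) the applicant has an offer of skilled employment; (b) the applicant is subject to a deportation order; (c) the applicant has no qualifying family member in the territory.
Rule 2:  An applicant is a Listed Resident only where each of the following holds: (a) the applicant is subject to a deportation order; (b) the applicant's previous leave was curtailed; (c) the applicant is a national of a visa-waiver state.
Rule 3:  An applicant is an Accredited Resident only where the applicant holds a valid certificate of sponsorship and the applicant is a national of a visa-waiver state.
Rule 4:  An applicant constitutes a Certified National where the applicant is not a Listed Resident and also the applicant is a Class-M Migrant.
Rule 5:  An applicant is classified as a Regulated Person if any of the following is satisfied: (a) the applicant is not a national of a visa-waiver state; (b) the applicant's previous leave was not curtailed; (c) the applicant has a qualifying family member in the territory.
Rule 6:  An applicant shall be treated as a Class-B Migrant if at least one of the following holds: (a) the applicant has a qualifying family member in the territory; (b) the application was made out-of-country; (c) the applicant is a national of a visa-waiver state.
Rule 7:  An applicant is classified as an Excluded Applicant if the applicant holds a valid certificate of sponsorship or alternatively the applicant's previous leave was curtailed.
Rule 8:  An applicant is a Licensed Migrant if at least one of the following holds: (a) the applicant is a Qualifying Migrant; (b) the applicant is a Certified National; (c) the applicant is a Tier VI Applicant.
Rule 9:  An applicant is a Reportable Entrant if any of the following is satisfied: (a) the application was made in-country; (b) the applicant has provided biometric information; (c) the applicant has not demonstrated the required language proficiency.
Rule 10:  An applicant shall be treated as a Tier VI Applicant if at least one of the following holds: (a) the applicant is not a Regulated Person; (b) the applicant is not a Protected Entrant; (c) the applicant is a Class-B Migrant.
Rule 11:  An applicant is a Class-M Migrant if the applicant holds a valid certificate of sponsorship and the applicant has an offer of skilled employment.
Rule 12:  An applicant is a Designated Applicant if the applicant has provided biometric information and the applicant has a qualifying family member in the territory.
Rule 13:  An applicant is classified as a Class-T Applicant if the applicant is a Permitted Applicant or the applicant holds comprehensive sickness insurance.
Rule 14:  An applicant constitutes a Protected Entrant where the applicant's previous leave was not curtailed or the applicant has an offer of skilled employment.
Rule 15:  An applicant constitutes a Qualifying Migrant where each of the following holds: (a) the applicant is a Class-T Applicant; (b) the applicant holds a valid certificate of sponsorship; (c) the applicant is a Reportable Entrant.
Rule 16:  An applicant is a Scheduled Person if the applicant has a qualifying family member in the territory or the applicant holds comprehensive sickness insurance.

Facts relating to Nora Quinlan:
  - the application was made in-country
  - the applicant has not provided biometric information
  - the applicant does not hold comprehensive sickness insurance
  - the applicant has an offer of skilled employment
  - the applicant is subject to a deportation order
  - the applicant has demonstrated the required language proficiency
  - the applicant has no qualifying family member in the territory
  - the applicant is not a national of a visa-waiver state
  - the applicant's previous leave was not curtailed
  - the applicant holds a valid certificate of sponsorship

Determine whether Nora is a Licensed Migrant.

rule 1 — Permitted Applicant: [the applicant has an offer of skilled employment? yes] OR [the applicant is subject to a deportation order? yes] OR [the applicant has no qualifying family member in the territory? yes] → satisfied.
rule 13 — Class-T Applicant: [Permitted Applicant (rule 1)? yes] OR [the applicant holds comprehensive sickness insurance? no] → satisfied.
rule 9 — Reportable Entrant: [the application was made in-country? yes] OR [the applicant has provided biometric information? no] OR [the applicant has not demonstrated the required language proficiency? no] → satisfied.
rule 15 — Qualifying Migrant: [Class-T Applicant (rule 13)? yes] AND [the applicant holds a valid certificate of sponsorship? yes] AND [Reportable Entrant (rule 9)? yes] → satisfied.
rule 2 — Listed Resident: [the applicant is subject to a deportation order? yes] AND [the applicant's previous leave was curtailed? no] AND [the applicant is a national of a visa-waiver state? no] → not satisfied.
rule 11 — Class-M Migrant: [the applicant holds a valid certificate of sponsorship? yes] AND [the applicant has an offer of skilled employment? yes] → satisfied.
rule 4 — Certified National: [not a Listed Resident (rule 2)? yes] AND [Class-M Migrant (rule 11)? yes] → satisfied.
rule 5 — Regulated Person: [the applicant is not a national of a visa-waiver state? yes] OR [the applicant's previous leave was not curtailed? yes] OR [the applicant has a qualifying family member in the territory? no] → satisfied.
rule 14 — Protected Entrant: [the applicant's previous leave was not curtailed? yes] OR [the applicant has an offer of skilled employment? yes] → satisfied.
rule 6 — Class-B Migrant: [the applicant has a qualifying family member in the territory? no] OR [the application was made out-of-country? no] OR [the applicant is a national of a visa-waiver state? no] → not satisfied.
rule 10 — Tier VI Applicant: [not a Regulated Person (rule 5)? no] OR [not a Protected Entrant (rule 14)? no] OR [Class-B Migrant (rule 6)? no] → not satisfied.
rule 8 — Licensed Migrant: [Qualifying Migrant (rule 15)? yes] OR [Certified National (rule 4)? yes] OR [Tier VI Applicant (rule 10)? no] → satisfied.

Yes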